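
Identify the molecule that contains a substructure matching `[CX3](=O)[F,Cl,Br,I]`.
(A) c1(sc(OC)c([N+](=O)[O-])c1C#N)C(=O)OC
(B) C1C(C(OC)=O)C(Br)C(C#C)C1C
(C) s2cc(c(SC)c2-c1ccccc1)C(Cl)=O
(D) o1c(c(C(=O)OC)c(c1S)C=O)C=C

C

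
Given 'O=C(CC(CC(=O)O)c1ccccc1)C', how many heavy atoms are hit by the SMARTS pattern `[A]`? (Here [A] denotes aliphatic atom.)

9

The query [A] means: A matches any aliphatic (non-aromatic) heavy atom.
Check the 15 heavy atoms by environment: 6× C → match; 3× O → match; 6× c (aromatic) → no.
Summing the matching environments: 6 + 3 = 9 matching atoms.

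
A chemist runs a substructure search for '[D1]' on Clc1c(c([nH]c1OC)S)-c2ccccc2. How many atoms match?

3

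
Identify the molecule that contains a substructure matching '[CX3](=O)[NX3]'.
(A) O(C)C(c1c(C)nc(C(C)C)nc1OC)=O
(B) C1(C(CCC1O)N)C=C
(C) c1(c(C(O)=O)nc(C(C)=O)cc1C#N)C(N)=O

C

[CX3](=O)[NX3] describes a carbonyl carbon bonded to a trivalent nitrogen (an amide).
(A) has a methyl-ester group (-C(=O)OCH3) but the carbonyl is bonded to O, not to an NX3 nitrogen.
(B) has a primary amino group (-NH2) but the -NH2 is not attached to a carbonyl carbon.
(C) contains a primary amide (-C(=O)NH2), which satisfies every atom and bond constraint.
So the answer is (C).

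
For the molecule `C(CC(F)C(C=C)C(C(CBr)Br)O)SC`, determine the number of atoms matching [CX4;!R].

8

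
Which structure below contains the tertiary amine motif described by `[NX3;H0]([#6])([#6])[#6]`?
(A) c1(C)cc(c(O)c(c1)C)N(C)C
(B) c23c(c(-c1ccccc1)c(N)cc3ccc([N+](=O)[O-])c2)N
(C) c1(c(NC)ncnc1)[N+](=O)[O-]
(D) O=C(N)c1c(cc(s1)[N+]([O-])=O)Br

[NX3;H0]([#6])([#6])[#6] describes a trivalent nitrogen with no H, bonded to three carbons (a tertiary amine).
(A) contains a dimethylamino group (-N(CH3)2), which satisfies every atom and bond constraint.
(B) has a primary amino group (-NH2) but the nitrogen has H2, not H0 with three carbons.
(C) has an N-methylamino group (-NHCH3) but the nitrogen still has one H (H1), not H0.
(D) has a primary amide (-C(=O)NH2) but the amide nitrogen has H2 and only one carbon neighbour.
So the answer is (A).

A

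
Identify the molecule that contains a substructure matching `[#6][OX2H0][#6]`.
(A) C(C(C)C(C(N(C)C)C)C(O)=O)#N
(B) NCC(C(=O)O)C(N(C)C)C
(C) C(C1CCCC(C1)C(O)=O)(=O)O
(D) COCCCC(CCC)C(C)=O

D

[#6][OX2H0][#6] describes an aliphatic oxygen bridging two carbons with no H on the oxygen (an ether).
(A) has a carboxylic acid group (-C(=O)OH) but the -OH oxygen has H1; the =O is OX1, not OX2.
(B) has a carboxylic acid group (-C(=O)OH) but the -OH oxygen has H1; the =O is OX1, not OX2.
(C) has a carboxylic acid group (-C(=O)OH) but the -OH oxygen has H1; the =O is OX1, not OX2.
(D) contains a methoxy ether (-OCH3), which satisfies every atom and bond constraint.
So the answer is (D).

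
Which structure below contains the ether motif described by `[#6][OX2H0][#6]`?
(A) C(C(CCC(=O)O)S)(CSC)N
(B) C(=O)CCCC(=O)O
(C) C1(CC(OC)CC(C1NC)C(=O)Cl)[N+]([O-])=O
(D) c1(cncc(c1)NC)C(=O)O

C

[#6][OX2H0][#6] describes an aliphatic oxygen bridging two carbons with no H on the oxygen (an ether).
(A) has a carboxylic acid group (-C(=O)OH) but the -OH oxygen has H1; the =O is OX1, not OX2.
(B) has a carboxylic acid group (-C(=O)OH) but the -OH oxygen has H1; the =O is OX1, not OX2.
(C) contains a methoxy ether (-OCH3), which satisfies every atom and bond constraint.
(D) has a carboxylic acid group (-C(=O)OH) but the -OH oxygen has H1; the =O is OX1, not OX2.
So the answer is (C).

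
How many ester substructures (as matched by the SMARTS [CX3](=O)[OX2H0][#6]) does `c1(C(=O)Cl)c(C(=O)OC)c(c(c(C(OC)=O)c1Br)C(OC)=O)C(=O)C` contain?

[CX3](=O)[OX2H0][#6] is the SMARTS for an ester: a carbonyl carbon bonded to an oxygen that is itself bonded to carbon (no H on that O).
The molecule carries 3 separate instances of a methyl-ester group (-C(=O)OCH3) meeting every constraint; each maps to a distinct set of atoms, giving 3 matches.

3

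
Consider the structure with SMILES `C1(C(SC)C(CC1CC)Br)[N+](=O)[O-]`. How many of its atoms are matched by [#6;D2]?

The query [#6;D2] means: any carbon bonded to exactly two heavy atoms.
Check the 13 heavy atoms by environment: 4× C (D3) → no; 2× C (D2) → match; 1× S (D2) → no; 2× C (D1) → no; 1× N (charge +1, D3) → no; 1× O (charge -1, D1) → no; 1× O (D1) → no; 1× Br (D1) → no.
That gives 2 matching atoms.

2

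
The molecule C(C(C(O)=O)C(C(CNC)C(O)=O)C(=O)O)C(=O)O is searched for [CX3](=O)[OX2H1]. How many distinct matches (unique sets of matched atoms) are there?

[CX3](=O)[OX2H1] is the SMARTS for a carboxylic acid: an sp2 carbon double-bonded to O and single-bonded to an -OH oxygen.
The molecule carries 4 separate instances of a carboxylic acid group (-C(=O)OH) meeting every constraint; each maps to a distinct set of atoms, giving 4 matches.

4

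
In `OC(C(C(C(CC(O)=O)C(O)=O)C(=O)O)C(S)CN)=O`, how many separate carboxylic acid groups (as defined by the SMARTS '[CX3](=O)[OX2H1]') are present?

[CX3](=O)[OX2H1] is the SMARTS for a carboxylic acid: an sp2 carbon double-bonded to O and single-bonded to an -OH oxygen.
The molecule carries 4 separate instances of a carboxylic acid group (-C(=O)OH) meeting every constraint; each maps to a distinct set of atoms, giving 4 matches.

4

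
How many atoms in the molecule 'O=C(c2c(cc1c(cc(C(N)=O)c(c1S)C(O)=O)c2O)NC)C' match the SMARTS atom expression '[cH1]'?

2

The query [cH1] means: aromatic carbon bearing exactly one hydrogen.
Check the 23 heavy atoms by environment: 8× c (aromatic, H0) → no; 2× c (aromatic, H1) → match; 2× O (H1) → no; 3× C (H0) → no; 3× O (H0) → no; 1× N (H2) → no; 1× S (H1) → no; 1× N (H1) → no; 2× C (H3) → no.
That gives 2 matching atoms.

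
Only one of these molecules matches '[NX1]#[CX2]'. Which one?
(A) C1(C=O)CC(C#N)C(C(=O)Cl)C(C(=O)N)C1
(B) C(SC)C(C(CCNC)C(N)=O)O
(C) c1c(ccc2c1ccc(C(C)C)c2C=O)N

A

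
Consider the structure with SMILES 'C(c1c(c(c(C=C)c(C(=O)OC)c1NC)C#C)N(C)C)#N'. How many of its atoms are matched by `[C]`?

10

Check the 21 heavy atoms by environment: 6× c (aromatic) → no; 3× N → no; 10× C → match; 2× O → no.
That gives 10 matching atoms.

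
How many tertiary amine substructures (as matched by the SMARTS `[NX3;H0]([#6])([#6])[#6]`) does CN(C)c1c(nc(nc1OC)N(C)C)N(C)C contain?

3

[NX3;H0]([#6])([#6])[#6] is the SMARTS for a tertiary amine: a trivalent nitrogen with no H, bonded to three carbons.
The molecule carries 3 separate instances of a dimethylamino group (-N(CH3)2) meeting every constraint; each maps to a distinct set of atoms, giving 3 matches.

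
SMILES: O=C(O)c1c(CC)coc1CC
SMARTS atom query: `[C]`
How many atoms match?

5

The query [C] means: uppercase C matches aliphatic (non-aromatic) carbon only.
Check the 12 heavy atoms by environment: 1× o (aromatic) → no; 4× c (aromatic) → no; 5× C → match; 2× O → no.
That gives 5 matching atoms.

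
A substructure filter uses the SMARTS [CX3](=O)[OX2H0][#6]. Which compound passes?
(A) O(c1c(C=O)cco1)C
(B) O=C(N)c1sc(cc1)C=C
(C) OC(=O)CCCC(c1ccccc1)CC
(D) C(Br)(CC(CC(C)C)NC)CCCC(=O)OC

D

[CX3](=O)[OX2H0][#6] describes a carbonyl carbon bonded to an oxygen that is itself bonded to carbon (no H on that O) (an ester).
(A) has a methoxy ether (-OCH3) but the ether oxygen is not adjacent to a C=O carbon.
(B) has a primary amide (-C(=O)NH2) but the carbonyl is bonded to N, not to an O-C linkage.
(C) has a carboxylic acid group (-C(=O)OH) but the singly-bonded O carries H (OX2H1, not H0).
(D) contains a methyl-ester group (-C(=O)OCH3), which satisfies every atom and bond constraint.
So the answer is (D).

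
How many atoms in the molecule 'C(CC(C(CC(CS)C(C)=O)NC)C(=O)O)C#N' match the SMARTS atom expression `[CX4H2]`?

4

The query [CX4H2] means: sp3 carbon (X4) with exactly two hydrogens.
Check the 18 heavy atoms by environment: 4× C (H2, X4) → match; 3× C (H1, X4) → no; 1× N (H1, X3) → no; 2× C (H3, X4) → no; 1× S (H1, X2) → no; 2× C (H0, X3) → no; 2× O (H0, X1) → no; 1× C (H0, X2) → no; 1× N (H0, X1) → no; 1× O (H1, X2) → no.
That gives 4 matching atoms.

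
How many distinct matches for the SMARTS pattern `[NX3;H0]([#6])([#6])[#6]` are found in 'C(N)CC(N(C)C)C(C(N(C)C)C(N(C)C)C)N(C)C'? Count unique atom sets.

4

[NX3;H0]([#6])([#6])[#6] is the SMARTS for a tertiary amine: a trivalent nitrogen with no H, bonded to three carbons.
The molecule carries 4 separate instances of a dimethylamino group (-N(CH3)2) meeting every constraint; each maps to a distinct set of atoms, giving 4 matches.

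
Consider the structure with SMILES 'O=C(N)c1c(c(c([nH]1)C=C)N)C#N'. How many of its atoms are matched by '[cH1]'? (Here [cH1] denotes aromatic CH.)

Check the 13 heavy atoms by environment: 1× n (aromatic, H1) → no; 4× c (aromatic, H0) → no; 1× C (H1) → no; 1× C (H2) → no; 2× N (H2) → no; 2× C (H0) → no; 1× O (H0) → no; 1× N (H0) → no.
No environment satisfies the query, so 0 matching atoms.

0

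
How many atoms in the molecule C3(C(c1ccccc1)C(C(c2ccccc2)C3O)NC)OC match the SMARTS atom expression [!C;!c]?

3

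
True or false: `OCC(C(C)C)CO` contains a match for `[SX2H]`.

The pattern [SX2H] describes an aliphatic sulfur with two connections, one being H — a thiol.
The closest candidate here is a hydroxyl group (-OH), but it is an -OH, not an -SH. No other fragment satisfies the full query, so there is no match.

False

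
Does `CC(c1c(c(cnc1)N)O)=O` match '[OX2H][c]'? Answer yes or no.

Yes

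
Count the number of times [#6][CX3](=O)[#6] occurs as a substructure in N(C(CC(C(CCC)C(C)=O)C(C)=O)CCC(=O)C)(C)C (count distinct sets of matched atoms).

3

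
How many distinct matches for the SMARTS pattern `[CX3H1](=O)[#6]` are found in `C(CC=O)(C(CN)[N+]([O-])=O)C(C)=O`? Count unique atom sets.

[CX3H1](=O)[#6] is the SMARTS for an aldehyde: an sp2 carbon with one H, double-bonded to O and single-bonded to carbon.
Exactly one fragment in the molecule meets all constraints, giving 1 match.

1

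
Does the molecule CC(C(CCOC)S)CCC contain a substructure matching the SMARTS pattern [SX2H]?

Yes

The pattern [SX2H] describes an aliphatic sulfur with two connections, one being H — a thiol.
The molecule carries a thiol (-SH), whose atoms satisfy every constraint of the query, so the pattern matches.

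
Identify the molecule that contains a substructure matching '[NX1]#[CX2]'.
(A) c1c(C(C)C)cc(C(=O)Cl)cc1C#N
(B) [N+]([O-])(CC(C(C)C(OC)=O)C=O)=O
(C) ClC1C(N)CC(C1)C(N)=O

A

[NX1]#[CX2] describes a nitrogen triple-bonded to a two-connected carbon (a nitrile).
(A) contains a nitrile (-C#N), which satisfies every atom and bond constraint.
(B) has a nitro group (-[N+](=O)[O-]) but there is no C#N triple bond.
(C) has a primary amino group (-NH2) but the nitrogen is NX3 (three connections), not NX1 triple-bonded.
So the answer is (A).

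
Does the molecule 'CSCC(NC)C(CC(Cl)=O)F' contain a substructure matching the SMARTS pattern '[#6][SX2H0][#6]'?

The pattern [#6][SX2H0][#6] describes an aliphatic sulfur bridging two carbons with no H on the sulfur — a thioether.
The molecule carries a methylthio ether (-SCH3), whose atoms satisfy every constraint of the query, so the pattern matches.

Yes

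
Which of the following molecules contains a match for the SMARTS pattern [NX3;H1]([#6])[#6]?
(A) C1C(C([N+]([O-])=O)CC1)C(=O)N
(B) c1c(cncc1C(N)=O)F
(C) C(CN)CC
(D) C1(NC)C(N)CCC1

D

[NX3;H1]([#6])[#6] describes a trivalent nitrogen with one H, bonded to two carbons (a secondary amine).
(A) has a primary amide (-C(=O)NH2) but the -C(=O)NH2 nitrogen has H2, not H1.
(B) has a primary amide (-C(=O)NH2) but the -C(=O)NH2 nitrogen has H2, not H1.
(C) has a primary amino group (-NH2) but the nitrogen has H2 and only one carbon neighbour.
(D) contains an N-methylamino group (-NHCH3), which satisfies every atom and bond constraint.
So the answer is (D).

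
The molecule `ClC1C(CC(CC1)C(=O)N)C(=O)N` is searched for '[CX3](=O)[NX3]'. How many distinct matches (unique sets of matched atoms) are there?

[CX3](=O)[NX3] is the SMARTS for an amide: a carbonyl carbon bonded to a trivalent nitrogen.
The molecule carries 2 separate instances of a primary amide (-C(=O)NH2) meeting every constraint; each maps to a distinct set of atoms, giving 2 matches.

2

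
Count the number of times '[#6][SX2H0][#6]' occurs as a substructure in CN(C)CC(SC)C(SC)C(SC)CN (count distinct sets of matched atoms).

3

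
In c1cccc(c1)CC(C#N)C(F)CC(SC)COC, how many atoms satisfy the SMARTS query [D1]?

The query [D1] means: atom with exactly one heavy-atom neighbour (degree 1).
Check the 19 heavy atoms by environment: 4× C (D2) → no; 3× C (D3) → no; 1× c (aromatic, D3) → no; 5× c (aromatic, D2) → no; 1× O (D2) → no; 2× C (D1) → match; 1× F (D1) → match; 1× N (D1) → match; 1× S (D2) → no.
Summing the matching environments: 2 + 1 + 1 = 4 matching atoms.

4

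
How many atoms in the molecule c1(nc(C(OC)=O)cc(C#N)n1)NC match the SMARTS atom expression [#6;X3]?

5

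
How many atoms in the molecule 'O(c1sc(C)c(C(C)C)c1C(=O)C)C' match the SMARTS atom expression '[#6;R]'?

4

The query [#6;R] means: carbon that is part of a ring.
Check the 14 heavy atoms by environment: 1× s (aromatic, in 5-ring) → no; 4× c (aromatic, in 5-ring) → match; 7× C (acyclic) → no; 2× O (acyclic) → no.
That gives 4 matching atoms.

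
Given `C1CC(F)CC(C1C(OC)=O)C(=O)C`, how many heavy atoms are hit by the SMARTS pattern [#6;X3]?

2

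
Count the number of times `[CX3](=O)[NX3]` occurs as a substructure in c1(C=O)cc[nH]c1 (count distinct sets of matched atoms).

[CX3](=O)[NX3] is the SMARTS for an amide: a carbonyl carbon bonded to a trivalent nitrogen.
No fragment in the molecule satisfies every constraint, giving 0 matches.

0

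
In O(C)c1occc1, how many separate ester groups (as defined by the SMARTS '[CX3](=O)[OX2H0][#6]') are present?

[CX3](=O)[OX2H0][#6] is the SMARTS for an ester: a carbonyl carbon bonded to an oxygen that is itself bonded to carbon (no H on that O).
The molecule has a methoxy ether (-OCH3), but the ether oxygen is not adjacent to a C=O carbon; nothing else fits, so there are 0 matches.

0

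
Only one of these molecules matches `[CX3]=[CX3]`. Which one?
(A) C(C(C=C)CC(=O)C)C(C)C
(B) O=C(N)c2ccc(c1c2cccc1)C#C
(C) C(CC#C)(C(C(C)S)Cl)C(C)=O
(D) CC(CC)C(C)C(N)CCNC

A

[CX3]=[CX3] describes a non-aromatic C=C double bond between two sp2 carbons (an alkene).
(A) contains a vinyl group (-CH=CH2), which satisfies every atom and bond constraint.
(B) has an ethynyl group (-C#CH) but the C-C bond is a triple bond, not a double bond.
(C) has an ethynyl group (-C#CH) but the C-C bond is a triple bond, not a double bond.
(D) has an ethyl group (-CH2CH3) but its C-C bond is a single bond between CX4 carbons, not CX3=CX3.
So the answer is (A).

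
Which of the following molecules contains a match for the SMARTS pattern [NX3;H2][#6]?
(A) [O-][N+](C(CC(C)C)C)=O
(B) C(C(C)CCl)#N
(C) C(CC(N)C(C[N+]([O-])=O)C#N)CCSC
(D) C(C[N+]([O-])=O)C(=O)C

[NX3;H2][#6] describes a trivalent nitrogen with two H attached to carbon (a primary amine).
(A) has a nitro group (-[N+](=O)[O-]) but the nitrogen is [N+] with no H, not NX3H2.
(B) has a nitrile (-C#N) but the nitrogen is NX1 (triple-bonded), not NX3 with two H.
(C) contains a primary amino group (-NH2), which satisfies every atom and bond constraint.
(D) has a nitro group (-[N+](=O)[O-]) but the nitrogen is [N+] with no H, not NX3H2.
So the answer is (C).

C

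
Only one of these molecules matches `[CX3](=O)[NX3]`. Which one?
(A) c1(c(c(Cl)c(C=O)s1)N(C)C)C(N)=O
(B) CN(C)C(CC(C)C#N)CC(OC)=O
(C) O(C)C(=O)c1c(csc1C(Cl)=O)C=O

A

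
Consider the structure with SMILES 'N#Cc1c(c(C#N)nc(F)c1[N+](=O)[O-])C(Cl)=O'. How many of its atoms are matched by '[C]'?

The query [C] means: uppercase C matches aliphatic (non-aromatic) carbon only.
Check the 17 heavy atoms by environment: 1× n (aromatic) → no; 5× c (aromatic) → no; 3× C → match; 2× O → no; 1× Cl → no; 1× N (charge +1) → no; 1× O (charge -1) → no; 2× N → no; 1× F → no.
That gives 3 matching atoms.

3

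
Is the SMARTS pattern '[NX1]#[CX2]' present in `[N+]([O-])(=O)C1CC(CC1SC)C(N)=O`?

No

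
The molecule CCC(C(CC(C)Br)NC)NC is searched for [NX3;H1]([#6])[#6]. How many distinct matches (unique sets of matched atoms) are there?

2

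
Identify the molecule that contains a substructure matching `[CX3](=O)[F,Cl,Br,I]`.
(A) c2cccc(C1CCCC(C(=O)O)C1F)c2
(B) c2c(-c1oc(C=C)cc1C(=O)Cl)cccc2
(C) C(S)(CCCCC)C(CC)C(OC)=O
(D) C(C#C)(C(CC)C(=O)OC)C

B

[CX3](=O)[F,Cl,Br,I] describes a carbonyl carbon bonded to a halogen (an acyl halide).
(A) has a carboxylic acid group (-C(=O)OH) but the carbonyl is bonded to -OH, not to a halogen.
(B) contains an acyl chloride (-C(=O)Cl), which satisfies every atom and bond constraint.
(C) has a methyl-ester group (-C(=O)OCH3) but the carbonyl is bonded to -O-C, not to a halogen.
(D) has a methyl-ester group (-C(=O)OCH3) but the carbonyl is bonded to -O-C, not to a halogen.
So the answer is (B).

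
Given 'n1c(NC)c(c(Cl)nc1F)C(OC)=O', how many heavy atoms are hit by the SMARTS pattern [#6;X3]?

Check the 14 heavy atoms by environment: 2× n (aromatic, X2) → no; 4× c (aromatic, X3) → match; 1× N (X3) → no; 2× C (X4) → no; 1× C (X3) → match; 1× O (X1) → no; 1× O (X2) → no; 1× Cl (X1) → no; 1× F (X1) → no.
Summing the matching environments: 4 + 1 = 5 matching atoms.

5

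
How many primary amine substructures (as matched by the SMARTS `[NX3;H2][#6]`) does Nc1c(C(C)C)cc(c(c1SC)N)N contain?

3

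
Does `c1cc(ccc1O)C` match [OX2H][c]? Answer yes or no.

The pattern [OX2H][c] describes a hydroxyl oxygen attached to an aromatic carbon — a phenol.
The molecule carries a hydroxyl group (-OH), whose atoms satisfy every constraint of the query, so the pattern matches.

Yes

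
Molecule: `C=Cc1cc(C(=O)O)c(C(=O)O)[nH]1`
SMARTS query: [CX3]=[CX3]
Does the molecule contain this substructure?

The pattern [CX3]=[CX3] describes a non-aromatic C=C double bond between two sp2 carbons — an alkene.
The molecule carries a vinyl group (-CH=CH2), whose atoms satisfy every constraint of the query, so the pattern matches.

Yes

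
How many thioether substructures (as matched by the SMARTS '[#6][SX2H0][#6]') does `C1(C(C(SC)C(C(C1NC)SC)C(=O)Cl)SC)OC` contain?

[#6][SX2H0][#6] is the SMARTS for a thioether: an aliphatic sulfur bridging two carbons with no H on the sulfur.
The molecule carries 3 separate instances of a methylthio ether (-SCH3) meeting every constraint; each maps to a distinct set of atoms, giving 3 matches.

3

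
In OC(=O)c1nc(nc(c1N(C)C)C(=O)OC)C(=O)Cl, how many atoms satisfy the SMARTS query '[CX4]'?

Check the 19 heavy atoms by environment: 2× n (aromatic, X2) → no; 4× c (aromatic, X3) → no; 3× C (X3) → no; 3× O (X1) → no; 1× Cl (X1) → no; 2× O (X2) → no; 3× C (X4) → match; 1× N (X3) → no.
That gives 3 matching atoms.

3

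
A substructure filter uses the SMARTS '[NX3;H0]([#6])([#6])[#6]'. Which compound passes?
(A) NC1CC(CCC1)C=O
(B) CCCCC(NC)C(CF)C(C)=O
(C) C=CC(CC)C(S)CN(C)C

C

[NX3;H0]([#6])([#6])[#6] describes a trivalent nitrogen with no H, bonded to three carbons (a tertiary amine).
(A) has a primary amino group (-NH2) but the nitrogen has H2, not H0 with three carbons.
(B) has an N-methylamino group (-NHCH3) but the nitrogen still has one H (H1), not H0.
(C) contains a dimethylamino group (-N(CH3)2), which satisfies every atom and bond constraint.
So the answer is (C).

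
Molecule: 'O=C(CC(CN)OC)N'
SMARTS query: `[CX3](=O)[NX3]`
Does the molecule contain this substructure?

Yes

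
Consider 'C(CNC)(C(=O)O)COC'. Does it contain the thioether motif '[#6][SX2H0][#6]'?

The pattern [#6][SX2H0][#6] describes an aliphatic sulfur bridging two carbons with no H on the sulfur — a thioether.
The closest candidate here is a methoxy ether (-OCH3), but the bridging atom is O, not S. No other fragment satisfies the full query, so there is no match.

No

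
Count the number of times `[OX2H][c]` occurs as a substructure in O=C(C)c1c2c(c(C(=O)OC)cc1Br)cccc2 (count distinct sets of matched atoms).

[OX2H][c] is the SMARTS for a phenol: a hydroxyl oxygen attached to an aromatic carbon.
No fragment in the molecule satisfies every constraint, giving 0 matches.

0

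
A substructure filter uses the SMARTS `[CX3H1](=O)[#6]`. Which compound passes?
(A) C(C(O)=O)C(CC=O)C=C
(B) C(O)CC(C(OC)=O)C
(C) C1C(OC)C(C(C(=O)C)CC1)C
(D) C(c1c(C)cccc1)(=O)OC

A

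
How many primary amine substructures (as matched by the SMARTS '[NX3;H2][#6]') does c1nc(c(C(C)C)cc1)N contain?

[NX3;H2][#6] is the SMARTS for a primary amine: a trivalent nitrogen with two H attached to carbon.
Exactly one fragment in the molecule meets all constraints, giving 1 match.

1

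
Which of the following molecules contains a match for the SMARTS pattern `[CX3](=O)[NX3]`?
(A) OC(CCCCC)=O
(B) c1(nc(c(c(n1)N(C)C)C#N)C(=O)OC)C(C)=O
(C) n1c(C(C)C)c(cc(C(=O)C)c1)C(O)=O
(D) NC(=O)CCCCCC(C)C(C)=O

D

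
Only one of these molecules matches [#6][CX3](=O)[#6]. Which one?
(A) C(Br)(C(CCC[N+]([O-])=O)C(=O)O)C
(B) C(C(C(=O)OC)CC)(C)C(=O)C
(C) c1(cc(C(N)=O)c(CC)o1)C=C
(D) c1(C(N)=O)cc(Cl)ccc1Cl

[#6][CX3](=O)[#6] describes a carbonyl carbon (no H) flanked by two carbons (a ketone).
(A) has a carboxylic acid group (-C(=O)OH) but one neighbour of the carbonyl carbon is O, not C.
(B) contains an acetyl/ketone group (-C(=O)CH3), which satisfies every atom and bond constraint.
(C) has a primary amide (-C(=O)NH2) but one neighbour of the carbonyl carbon is N, not C.
(D) has a primary amide (-C(=O)NH2) but one neighbour of the carbonyl carbon is N, not C.
So the answer is (B).

B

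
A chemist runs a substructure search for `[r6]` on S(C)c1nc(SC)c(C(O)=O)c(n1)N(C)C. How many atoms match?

The query [r6] means: r6 matches atoms in a six-membered ring.
Check the 16 heavy atoms by environment: 2× n (aromatic, in 6-ring) → match; 4× c (aromatic, in 6-ring) → match; 2× S (acyclic) → no; 5× C (acyclic) → no; 2× O (acyclic) → no; 1× N (acyclic) → no.
Summing the matching environments: 2 + 4 = 6 matching atoms.

6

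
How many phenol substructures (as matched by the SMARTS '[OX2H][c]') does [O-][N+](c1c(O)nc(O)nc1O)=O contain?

[OX2H][c] is the SMARTS for a phenol: a hydroxyl oxygen attached to an aromatic carbon.
The molecule carries 3 separate instances of a hydroxyl group (-OH) meeting every constraint; each maps to a distinct set of atoms, giving 3 matches.

3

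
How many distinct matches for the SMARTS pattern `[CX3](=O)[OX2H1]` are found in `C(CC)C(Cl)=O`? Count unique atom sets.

0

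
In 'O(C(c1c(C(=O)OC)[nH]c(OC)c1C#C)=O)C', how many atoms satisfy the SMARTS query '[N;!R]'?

0

The query [N;!R] means: aliphatic nitrogen not in a ring.
Check the 17 heavy atoms by environment: 1× n (aromatic, in 5-ring) → no; 4× c (aromatic, in 5-ring) → no; 7× C (acyclic) → no; 5× O (acyclic) → no.
No environment satisfies the query, so 0 matching atoms.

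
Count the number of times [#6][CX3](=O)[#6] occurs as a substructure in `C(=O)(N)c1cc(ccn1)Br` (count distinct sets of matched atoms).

[#6][CX3](=O)[#6] is the SMARTS for a ketone: a carbonyl carbon (no H) flanked by two carbons.
The molecule has a primary amide (-C(=O)NH2), but one neighbour of the carbonyl carbon is N, not C; nothing else fits, so there are 0 matches.

0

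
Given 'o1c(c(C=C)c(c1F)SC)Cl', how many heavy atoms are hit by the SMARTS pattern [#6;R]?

4

The query [#6;R] means: carbon that is part of a ring.
Check the 11 heavy atoms by environment: 1× o (aromatic, in 5-ring) → no; 4× c (aromatic, in 5-ring) → match; 3× C (acyclic) → no; 1× S (acyclic) → no; 1× F (acyclic) → no; 1× Cl (acyclic) → no.
That gives 4 matching atoms.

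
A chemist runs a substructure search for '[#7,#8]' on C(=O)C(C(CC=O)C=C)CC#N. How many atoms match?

Check the 12 heavy atoms by environment: 9× C → no; 2× O → match; 1× N → match.
Summing the matching environments: 2 + 1 = 3 matching atoms.

3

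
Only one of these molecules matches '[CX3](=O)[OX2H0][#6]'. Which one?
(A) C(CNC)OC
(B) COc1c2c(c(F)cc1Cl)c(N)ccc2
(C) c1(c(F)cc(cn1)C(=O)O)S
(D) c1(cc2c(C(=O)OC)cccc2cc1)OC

D

[CX3](=O)[OX2H0][#6] describes a carbonyl carbon bonded to an oxygen that is itself bonded to carbon (no H on that O) (an ester).
(A) has a methoxy ether (-OCH3) but the ether oxygen is not adjacent to a C=O carbon.
(B) has a methoxy ether (-OCH3) but the ether oxygen is not adjacent to a C=O carbon.
(C) has a carboxylic acid group (-C(=O)OH) but the singly-bonded O carries H (OX2H1, not H0).
(D) contains a methyl-ester group (-C(=O)OCH3), which satisfies every atom and bond constraint.
So the answer is (D).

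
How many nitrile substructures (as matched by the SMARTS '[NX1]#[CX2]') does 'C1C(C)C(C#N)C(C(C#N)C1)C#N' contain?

[NX1]#[CX2] is the SMARTS for a nitrile: a nitrogen triple-bonded to a two-connected carbon.
The molecule carries 3 separate instances of a nitrile (-C#N) meeting every constraint; each maps to a distinct set of atoms, giving 3 matches.

3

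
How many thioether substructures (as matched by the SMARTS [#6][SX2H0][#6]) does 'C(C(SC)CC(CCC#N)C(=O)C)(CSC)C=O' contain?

2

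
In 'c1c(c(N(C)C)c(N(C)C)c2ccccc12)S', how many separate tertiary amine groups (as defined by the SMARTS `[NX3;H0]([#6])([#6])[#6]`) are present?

2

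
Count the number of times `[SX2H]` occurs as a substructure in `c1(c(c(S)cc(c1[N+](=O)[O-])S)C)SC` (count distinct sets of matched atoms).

2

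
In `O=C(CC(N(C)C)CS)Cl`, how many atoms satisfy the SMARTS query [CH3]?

2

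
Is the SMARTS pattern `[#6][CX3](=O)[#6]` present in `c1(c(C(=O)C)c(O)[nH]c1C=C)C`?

Yes

The pattern [#6][CX3](=O)[#6] describes a carbonyl carbon (no H) flanked by two carbons — a ketone.
The molecule carries an acetyl/ketone group (-C(=O)CH3), whose atoms satisfy every constraint of the query, so the pattern matches.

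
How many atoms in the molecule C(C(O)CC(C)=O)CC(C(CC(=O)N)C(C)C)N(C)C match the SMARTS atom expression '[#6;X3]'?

2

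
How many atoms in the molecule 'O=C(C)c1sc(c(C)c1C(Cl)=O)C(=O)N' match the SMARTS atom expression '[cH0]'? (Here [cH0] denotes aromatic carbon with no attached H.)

Check the 15 heavy atoms by environment: 1× s (aromatic, H0) → no; 4× c (aromatic, H0) → match; 2× C (H3) → no; 3× C (H0) → no; 3× O (H0) → no; 1× N (H2) → no; 1× Cl (H0) → no.
That gives 4 matching atoms.

4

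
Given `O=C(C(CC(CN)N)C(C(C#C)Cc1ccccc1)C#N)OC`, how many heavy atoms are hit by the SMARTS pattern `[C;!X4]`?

4

The query [C;!X4] means: aliphatic carbon that does not have four total connections.
Check the 23 heavy atoms by environment: 8× C (X4) → no; 3× C (X2) → match; 2× N (X3) → no; 1× N (X1) → no; 1× C (X3) → match; 1× O (X1) → no; 1× O (X2) → no; 6× c (aromatic, X3) → no.
Summing the matching environments: 3 + 1 = 4 matching atoms.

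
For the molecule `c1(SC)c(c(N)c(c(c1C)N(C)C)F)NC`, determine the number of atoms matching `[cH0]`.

The query [cH0] means: aromatic carbon with no attached hydrogen (substituted or ring-fusion).
Check the 16 heavy atoms by environment: 6× c (aromatic, H0) → match; 1× N (H0) → no; 5× C (H3) → no; 1× F (H0) → no; 1× N (H1) → no; 1× S (H0) → no; 1× N (H2) → no.
That gives 6 matching atoms.

6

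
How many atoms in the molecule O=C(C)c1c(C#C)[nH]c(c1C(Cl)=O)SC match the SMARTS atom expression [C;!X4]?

4

Check the 15 heavy atoms by environment: 1× n (aromatic, X3) → no; 4× c (aromatic, X3) → no; 2× C (X2) → match; 2× C (X3) → match; 2× O (X1) → no; 2× C (X4) → no; 1× Cl (X1) → no; 1× S (X2) → no.
Summing the matching environments: 2 + 2 = 4 matching atoms.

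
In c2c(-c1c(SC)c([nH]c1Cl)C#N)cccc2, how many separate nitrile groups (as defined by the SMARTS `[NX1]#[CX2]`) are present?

1

[NX1]#[CX2] is the SMARTS for a nitrile: a nitrogen triple-bonded to a two-connected carbon.
Exactly one fragment in the molecule meets all constraints, giving 1 match.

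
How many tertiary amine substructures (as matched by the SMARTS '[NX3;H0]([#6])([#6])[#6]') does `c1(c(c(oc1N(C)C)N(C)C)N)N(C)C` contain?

[NX3;H0]([#6])([#6])[#6] is the SMARTS for a tertiary amine: a trivalent nitrogen with no H, bonded to three carbons.
The molecule carries 3 separate instances of a dimethylamino group (-N(CH3)2) meeting every constraint; each maps to a distinct set of atoms, giving 3 matches.

3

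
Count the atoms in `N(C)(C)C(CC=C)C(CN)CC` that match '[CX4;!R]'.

Check the 12 heavy atoms by environment: 8× C (X4, acyclic) → match; 2× N (X3, acyclic) → no; 2× C (X3, acyclic) → no.
That gives 8 matching atoms.

8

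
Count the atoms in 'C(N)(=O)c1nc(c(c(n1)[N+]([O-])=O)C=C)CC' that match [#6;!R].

Check the 16 heavy atoms by environment: 2× n (aromatic, in 6-ring) → no; 4× c (aromatic, in 6-ring) → no; 5× C (acyclic) → match; 2× O (acyclic) → no; 1× N (acyclic) → no; 1× N (charge +1, acyclic) → no; 1× O (charge -1, acyclic) → no.
That gives 5 matching atoms.

5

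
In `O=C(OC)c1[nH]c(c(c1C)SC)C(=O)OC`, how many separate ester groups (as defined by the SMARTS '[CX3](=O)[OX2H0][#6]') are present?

2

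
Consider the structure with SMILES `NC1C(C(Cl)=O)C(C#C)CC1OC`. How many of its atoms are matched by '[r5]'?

The query [r5] means: r5 matches atoms in a five-membered ring.
Check the 13 heavy atoms by environment: 5× C (in 5-ring) → match; 4× C (acyclic) → no; 2× O (acyclic) → no; 1× Cl (acyclic) → no; 1× N (acyclic) → no.
That gives 5 matching atoms.

5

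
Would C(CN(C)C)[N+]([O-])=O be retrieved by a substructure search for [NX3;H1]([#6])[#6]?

No

The pattern [NX3;H1]([#6])[#6] describes a trivalent nitrogen with one H, bonded to two carbons — a secondary amine.
The closest candidate here is a dimethylamino group (-N(CH3)2), but the nitrogen has H0, not H1. No other fragment satisfies the full query, so there is no match.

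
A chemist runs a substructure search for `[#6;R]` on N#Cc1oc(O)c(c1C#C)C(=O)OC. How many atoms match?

4

The query [#6;R] means: carbon that is part of a ring.
Check the 14 heavy atoms by environment: 1× o (aromatic, in 5-ring) → no; 4× c (aromatic, in 5-ring) → match; 5× C (acyclic) → no; 1× N (acyclic) → no; 3× O (acyclic) → no.
That gives 4 matching atoms.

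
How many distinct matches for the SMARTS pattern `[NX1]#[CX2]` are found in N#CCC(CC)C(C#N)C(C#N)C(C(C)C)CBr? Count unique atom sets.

3

[NX1]#[CX2] is the SMARTS for a nitrile: a nitrogen triple-bonded to a two-connected carbon.
The molecule carries 3 separate instances of a nitrile (-C#N) meeting every constraint; each maps to a distinct set of atoms, giving 3 matches.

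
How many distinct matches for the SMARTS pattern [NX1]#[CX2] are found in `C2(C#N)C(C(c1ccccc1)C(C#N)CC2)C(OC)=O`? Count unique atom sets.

[NX1]#[CX2] is the SMARTS for a nitrile: a nitrogen triple-bonded to a two-connected carbon.
The molecule carries 2 separate instances of a nitrile (-C#N) meeting every constraint; each maps to a distinct set of atoms, giving 2 matches.

2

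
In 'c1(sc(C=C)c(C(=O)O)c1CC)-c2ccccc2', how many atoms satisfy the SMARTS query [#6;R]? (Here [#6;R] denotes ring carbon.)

Check the 18 heavy atoms by environment: 1× s (aromatic, in 5-ring) → no; 4× c (aromatic, in 5-ring) → match; 5× C (acyclic) → no; 6× c (aromatic, in 6-ring) → match; 2× O (acyclic) → no.
Summing the matching environments: 4 + 6 = 10 matching atoms.

10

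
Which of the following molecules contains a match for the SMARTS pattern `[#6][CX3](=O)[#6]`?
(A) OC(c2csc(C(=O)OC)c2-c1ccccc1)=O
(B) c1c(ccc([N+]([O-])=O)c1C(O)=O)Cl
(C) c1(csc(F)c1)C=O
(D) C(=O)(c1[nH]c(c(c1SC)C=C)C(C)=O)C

[#6][CX3](=O)[#6] describes a carbonyl carbon (no H) flanked by two carbons (a ketone).
(A) has a carboxylic acid group (-C(=O)OH) but one neighbour of the carbonyl carbon is O, not C.
(B) has a carboxylic acid group (-C(=O)OH) but one neighbour of the carbonyl carbon is O, not C.
(C) has an aldehyde (-CHO) but the carbonyl carbon has H1, so it is not flanked by two carbons.
(D) contains an acetyl/ketone group (-C(=O)CH3), which satisfies every atom and bond constraint.
So the answer is (D).

D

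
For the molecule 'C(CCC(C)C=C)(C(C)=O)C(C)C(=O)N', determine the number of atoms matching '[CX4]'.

8

The query [CX4] means: C with X4: aliphatic carbon with exactly 4 total connections (bonds + H).
Check the 15 heavy atoms by environment: 8× C (X4) → match; 4× C (X3) → no; 2× O (X1) → no; 1× N (X3) → no.
That gives 8 matching atoms.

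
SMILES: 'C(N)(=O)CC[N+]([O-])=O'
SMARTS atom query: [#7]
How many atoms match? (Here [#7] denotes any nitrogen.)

2

The query [#7] means: #7 matches any nitrogen atom regardless of aromaticity.
Check the 8 heavy atoms by environment: 3× C → no; 1× N (charge +1) → match; 1× O (charge -1) → no; 2× O → no; 1× N → match.
Summing the matching environments: 1 + 1 = 2 matching atoms.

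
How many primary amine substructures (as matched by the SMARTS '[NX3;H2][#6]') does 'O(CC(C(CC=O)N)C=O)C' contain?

[NX3;H2][#6] is the SMARTS for a primary amine: a trivalent nitrogen with two H attached to carbon.
Exactly one fragment in the molecule meets all constraints, giving 1 match.

1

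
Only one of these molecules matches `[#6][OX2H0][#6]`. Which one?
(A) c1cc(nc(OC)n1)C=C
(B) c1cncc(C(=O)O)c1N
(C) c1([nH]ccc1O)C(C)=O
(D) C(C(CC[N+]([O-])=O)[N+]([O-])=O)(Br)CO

A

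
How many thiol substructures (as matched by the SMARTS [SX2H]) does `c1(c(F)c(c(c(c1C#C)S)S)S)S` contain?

4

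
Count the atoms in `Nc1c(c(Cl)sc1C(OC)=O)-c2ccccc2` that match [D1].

4

Check the 17 heavy atoms by environment: 1× s (aromatic, D2) → no; 5× c (aromatic, D3) → no; 1× Cl (D1) → match; 5× c (aromatic, D2) → no; 1× C (D3) → no; 1× O (D1) → match; 1× O (D2) → no; 1× C (D1) → match; 1× N (D1) → match.
Summing the matching environments: 1 + 1 + 1 + 1 = 4 matching atoms.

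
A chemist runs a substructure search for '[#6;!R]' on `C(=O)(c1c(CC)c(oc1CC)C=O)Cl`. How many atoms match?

6

The query [#6;!R] means: carbon not in any ring.
Check the 14 heavy atoms by environment: 1× o (aromatic, in 5-ring) → no; 4× c (aromatic, in 5-ring) → no; 6× C (acyclic) → match; 2× O (acyclic) → no; 1× Cl (acyclic) → no.
That gives 6 matching atoms.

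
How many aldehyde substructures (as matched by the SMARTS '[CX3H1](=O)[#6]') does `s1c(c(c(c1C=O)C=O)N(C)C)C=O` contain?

[CX3H1](=O)[#6] is the SMARTS for an aldehyde: an sp2 carbon with one H, double-bonded to O and single-bonded to carbon.
The molecule carries 3 separate instances of an aldehyde (-CHO) meeting every constraint; each maps to a distinct set of atoms, giving 3 matches.

3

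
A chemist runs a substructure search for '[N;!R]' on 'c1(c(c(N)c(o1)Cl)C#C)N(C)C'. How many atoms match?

2

The query [N;!R] means: aliphatic nitrogen not in a ring.
Check the 12 heavy atoms by environment: 1× o (aromatic, in 5-ring) → no; 4× c (aromatic, in 5-ring) → no; 2× N (acyclic) → match; 4× C (acyclic) → no; 1× Cl (acyclic) → no.
That gives 2 matching atoms.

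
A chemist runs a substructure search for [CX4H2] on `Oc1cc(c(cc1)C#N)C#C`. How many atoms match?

0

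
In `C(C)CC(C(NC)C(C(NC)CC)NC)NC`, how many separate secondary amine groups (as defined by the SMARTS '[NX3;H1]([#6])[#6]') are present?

[NX3;H1]([#6])[#6] is the SMARTS for a secondary amine: a trivalent nitrogen with one H, bonded to two carbons.
The molecule carries 4 separate instances of an N-methylamino group (-NHCH3) meeting every constraint; each maps to a distinct set of atoms, giving 4 matches.

4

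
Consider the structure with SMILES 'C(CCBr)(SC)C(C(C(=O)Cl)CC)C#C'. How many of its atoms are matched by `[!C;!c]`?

The query [!C;!c] means: neither aliphatic nor aromatic carbon — same as [!#6].
Check the 15 heavy atoms by environment: 11× C → no; 1× O → match; 1× Cl → match; 1× Br → match; 1× S → match.
Summing the matching environments: 1 + 1 + 1 + 1 = 4 matching atoms.

4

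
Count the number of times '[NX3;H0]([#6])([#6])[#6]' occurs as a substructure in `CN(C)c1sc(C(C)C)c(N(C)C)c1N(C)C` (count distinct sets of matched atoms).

[NX3;H0]([#6])([#6])[#6] is the SMARTS for a tertiary amine: a trivalent nitrogen with no H, bonded to three carbons.
The molecule carries 3 separate instances of a dimethylamino group (-N(CH3)2) meeting every constraint; each maps to a distinct set of atoms, giving 3 matches.

3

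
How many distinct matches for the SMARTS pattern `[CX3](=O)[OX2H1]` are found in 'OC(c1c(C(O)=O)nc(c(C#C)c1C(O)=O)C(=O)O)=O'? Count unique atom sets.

4

[CX3](=O)[OX2H1] is the SMARTS for a carboxylic acid: an sp2 carbon double-bonded to O and single-bonded to an -OH oxygen.
The molecule carries 4 separate instances of a carboxylic acid group (-C(=O)OH) meeting every constraint; each maps to a distinct set of atoms, giving 4 matches.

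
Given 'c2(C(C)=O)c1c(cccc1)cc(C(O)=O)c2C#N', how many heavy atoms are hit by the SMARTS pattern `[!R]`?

8

The query [!R] means: !R matches any atom not in a ring.
Check the 18 heavy atoms by environment: 10× c (aromatic, in 6-ring) → no; 4× C (acyclic) → match; 1× N (acyclic) → match; 3× O (acyclic) → match.
Summing the matching environments: 4 + 1 + 3 = 8 matching atoms.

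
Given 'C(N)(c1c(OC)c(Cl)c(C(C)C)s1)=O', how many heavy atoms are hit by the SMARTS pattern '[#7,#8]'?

3

Check the 14 heavy atoms by environment: 1× s (aromatic) → no; 4× c (aromatic) → no; 5× C → no; 2× O → match; 1× N → match; 1× Cl → no.
Summing the matching environments: 2 + 1 = 3 matching atoms.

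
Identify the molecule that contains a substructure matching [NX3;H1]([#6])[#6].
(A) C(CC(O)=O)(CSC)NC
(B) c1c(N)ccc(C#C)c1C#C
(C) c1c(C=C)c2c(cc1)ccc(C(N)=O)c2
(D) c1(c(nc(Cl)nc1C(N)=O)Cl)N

[NX3;H1]([#6])[#6] describes a trivalent nitrogen with one H, bonded to two carbons (a secondary amine).
(A) contains an N-methylamino group (-NHCH3), which satisfies every atom and bond constraint.
(B) has a primary amino group (-NH2) but the nitrogen has H2 and only one carbon neighbour.
(C) has a primary amide (-C(=O)NH2) but the -C(=O)NH2 nitrogen has H2, not H1.
(D) has a primary amino group (-NH2) but the nitrogen has H2 and only one carbon neighbour.
So the answer is (A).

A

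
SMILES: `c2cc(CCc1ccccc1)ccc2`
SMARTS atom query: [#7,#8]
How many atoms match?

0

Check the 14 heavy atoms by environment: 2× C → no; 12× c (aromatic) → no.
No environment satisfies the query, so 0 matching atoms.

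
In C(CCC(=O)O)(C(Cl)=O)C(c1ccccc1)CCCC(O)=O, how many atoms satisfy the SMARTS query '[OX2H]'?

The query [OX2H] means: aliphatic oxygen with two connections, one of which is H — an -OH oxygen.
Check the 22 heavy atoms by environment: 5× C (H2, X4) → no; 2× C (H1, X4) → no; 3× C (H0, X3) → no; 3× O (H0, X1) → no; 1× Cl (H0, X1) → no; 2× O (H1, X2) → match; 1× c (aromatic, H0, X3) → no; 5× c (aromatic, H1, X3) → no.
That gives 2 matching atoms.

2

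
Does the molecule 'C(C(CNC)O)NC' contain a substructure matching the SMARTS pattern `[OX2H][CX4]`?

Yes

The pattern [OX2H][CX4] describes a hydroxyl oxygen bound to an sp3 (X4) carbon — an aliphatic alcohol.
The molecule carries a hydroxyl group (-OH), whose atoms satisfy every constraint of the query, so the pattern matches.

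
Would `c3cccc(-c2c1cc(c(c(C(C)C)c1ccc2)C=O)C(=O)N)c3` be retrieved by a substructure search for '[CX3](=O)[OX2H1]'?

No

The pattern [CX3](=O)[OX2H1] describes an sp2 carbon double-bonded to O and single-bonded to an -OH oxygen — a carboxylic acid.
The closest candidate here is a primary amide (-C(=O)NH2), but the carbonyl is bonded to N, not to an -OH oxygen. No other fragment satisfies the full query, so there is no match.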